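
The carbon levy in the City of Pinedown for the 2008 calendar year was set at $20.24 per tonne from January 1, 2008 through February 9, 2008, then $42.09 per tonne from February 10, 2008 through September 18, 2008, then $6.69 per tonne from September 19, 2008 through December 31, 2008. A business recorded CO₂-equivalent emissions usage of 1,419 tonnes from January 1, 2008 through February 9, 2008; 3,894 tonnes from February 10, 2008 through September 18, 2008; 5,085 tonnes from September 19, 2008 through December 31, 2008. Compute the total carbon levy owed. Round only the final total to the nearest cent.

January 1 – February 9, 2008: 1,419 tonnes at $20.24/tonne → $28,720.56
February 10 – September 18, 2008: 3,894 tonnes at $42.09/tonne → $163,898.46
September 19 – December 31, 2008: 5,085 tonnes at $6.69/tonne → $34,018.65

$226,637.67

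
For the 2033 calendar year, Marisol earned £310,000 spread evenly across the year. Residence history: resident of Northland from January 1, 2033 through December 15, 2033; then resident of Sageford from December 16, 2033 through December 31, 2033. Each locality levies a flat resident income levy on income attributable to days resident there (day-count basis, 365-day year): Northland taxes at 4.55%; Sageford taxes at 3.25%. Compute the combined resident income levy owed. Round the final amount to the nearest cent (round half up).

Northland, January 1 – December 15, 2033: 349 days → £310,000 × 4.55% × 349/365 = £13,486.6986
Sageford, December 16 – December 31, 2033: 16 days → £310,000 × 3.25% × 16/365 = £441.6438
Total = £13,928.3425

£13,928.34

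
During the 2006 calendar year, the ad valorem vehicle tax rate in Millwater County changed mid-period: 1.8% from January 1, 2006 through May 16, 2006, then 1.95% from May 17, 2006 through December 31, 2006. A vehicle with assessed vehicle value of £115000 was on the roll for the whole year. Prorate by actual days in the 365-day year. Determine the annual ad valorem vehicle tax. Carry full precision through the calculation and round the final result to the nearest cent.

£2178.23

January 1 – May 16, 2006: 136 days at 1.8% → £115000 × 1.8% × 136/365 = £771.2877
May 17 – December 31, 2006: 229 days at 1.95% → £115000 × 1.95% × 229/365 = £1406.9384
Total = £2178.2260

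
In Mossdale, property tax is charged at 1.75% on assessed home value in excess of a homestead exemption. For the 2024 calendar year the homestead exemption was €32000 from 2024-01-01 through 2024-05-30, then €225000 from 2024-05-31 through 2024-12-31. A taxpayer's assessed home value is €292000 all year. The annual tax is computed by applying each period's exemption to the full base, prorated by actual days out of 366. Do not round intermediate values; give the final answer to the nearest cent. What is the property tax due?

€2565.95

2024-01-01 to 2024-05-30: 151 days, exemption €32000 → (€292000 − €32000) × 1.75% × 151/366 = €1877.1858
2024-05-31 to 2024-12-31: 215 days, exemption €225000 → (€292000 − €225000) × 1.75% × 215/366 = €688.7637
Total = €2565.9495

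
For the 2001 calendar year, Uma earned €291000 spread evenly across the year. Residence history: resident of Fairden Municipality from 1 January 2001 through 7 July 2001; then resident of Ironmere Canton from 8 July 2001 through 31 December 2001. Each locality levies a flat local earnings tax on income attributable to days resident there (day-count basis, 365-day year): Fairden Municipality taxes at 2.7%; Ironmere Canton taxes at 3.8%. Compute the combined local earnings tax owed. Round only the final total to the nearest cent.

Fairden Municipality, 1 January – 7 July 2001: 188 days → €291000 × 2.7% × 188/365 = €4046.8932
Ironmere Canton, 8 July – 31 December 2001: 177 days → €291000 × 3.8% × 177/365 = €5362.3726
Total = €9409.2658

€9409.27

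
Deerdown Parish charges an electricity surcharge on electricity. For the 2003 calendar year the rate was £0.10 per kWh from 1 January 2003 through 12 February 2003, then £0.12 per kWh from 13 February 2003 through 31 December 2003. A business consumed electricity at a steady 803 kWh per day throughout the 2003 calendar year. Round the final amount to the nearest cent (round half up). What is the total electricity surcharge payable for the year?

1 January – 12 February 2003: 43 days × 803 kWh/day = 34,529 kWh at £0.10/kWh → £3,452.90
13 February – 31 December 2003: 322 days × 803 kWh/day = 258,566 kWh at £0.12/kWh → £31,027.92

£34,480.82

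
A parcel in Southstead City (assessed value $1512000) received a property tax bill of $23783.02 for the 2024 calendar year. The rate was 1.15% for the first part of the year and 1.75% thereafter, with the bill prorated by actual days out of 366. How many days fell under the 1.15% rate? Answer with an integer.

108 days

Let d = days at the first rate; then 366 − d days at the second rate.
$1512000 × [1.15%·d + 1.75%·(366−d)] / 366 = $23783.02
Solving gives d = 108, so the new rate took effect on April 18, 2024.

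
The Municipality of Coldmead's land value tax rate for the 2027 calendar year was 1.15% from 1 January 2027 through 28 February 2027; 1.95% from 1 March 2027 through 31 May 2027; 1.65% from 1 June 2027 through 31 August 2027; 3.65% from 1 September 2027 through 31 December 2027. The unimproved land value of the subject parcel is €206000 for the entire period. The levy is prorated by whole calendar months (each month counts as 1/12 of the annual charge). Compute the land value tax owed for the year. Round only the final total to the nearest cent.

€4755.17

1 January – 28 February 2027: 2 months at 1.15% → €206000 × 1.15% × 2/12 = €394.8333
1 March – 31 May 2027: 3 months at 1.95% → €206000 × 1.95% × 3/12 = €1004.2500
1 June – 31 August 2027: 3 months at 1.65% → €206000 × 1.65% × 3/12 = €849.7500
1 September – 31 December 2027: 4 months at 3.65% → €206000 × 3.65% × 4/12 = €2506.3333
Total = €4755.1667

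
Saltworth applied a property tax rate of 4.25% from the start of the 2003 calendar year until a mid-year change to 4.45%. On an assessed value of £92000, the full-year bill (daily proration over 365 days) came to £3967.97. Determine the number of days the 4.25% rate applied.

Let d = days at the first rate; then 365 − d days at the second rate.
£92000 × [4.25%·d + 4.45%·(365−d)] / 365 = £3967.97
Solving gives d = 250, so the new rate took effect on 8 Sep 2003.

250 days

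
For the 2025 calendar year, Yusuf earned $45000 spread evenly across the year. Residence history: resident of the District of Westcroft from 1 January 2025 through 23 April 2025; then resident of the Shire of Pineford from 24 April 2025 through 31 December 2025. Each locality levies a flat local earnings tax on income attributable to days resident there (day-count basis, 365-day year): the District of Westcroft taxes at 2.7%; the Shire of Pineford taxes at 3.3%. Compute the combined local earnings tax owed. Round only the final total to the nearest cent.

$1401.41

The District of Westcroft, 1 January – 23 April 2025: 113 days → $45000 × 2.7% × 113/365 = $376.1507
The Shire of Pineford, 24 April – 31 December 2025: 252 days → $45000 × 3.3% × 252/365 = $1025.2603
Total = $1401.4110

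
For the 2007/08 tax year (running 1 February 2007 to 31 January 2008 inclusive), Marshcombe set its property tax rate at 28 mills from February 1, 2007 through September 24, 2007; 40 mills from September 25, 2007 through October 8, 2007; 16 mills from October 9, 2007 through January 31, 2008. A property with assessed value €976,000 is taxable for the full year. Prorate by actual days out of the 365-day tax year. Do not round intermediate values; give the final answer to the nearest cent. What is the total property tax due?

€24,087.15

February 1 – September 24, 2007: 236 days at 28 mills → €976,000 × 2.8% × 236/365 = €17,669.6110
September 25 – October 8, 2007: 14 days at 40 mills → €976,000 × 4% × 14/365 = €1,497.4247
October 9, 2007 – January 31, 2008: 115 days at 16 mills → €976,000 × 1.6% × 115/365 = €4,920.1096
Total = €24,087.1452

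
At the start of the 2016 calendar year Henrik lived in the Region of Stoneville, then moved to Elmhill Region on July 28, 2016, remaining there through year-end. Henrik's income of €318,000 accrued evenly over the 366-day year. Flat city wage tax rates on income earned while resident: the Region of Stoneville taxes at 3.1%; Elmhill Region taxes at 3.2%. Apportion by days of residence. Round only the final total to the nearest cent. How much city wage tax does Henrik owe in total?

The Region of Stoneville, January 1 – July 27, 2016: 209 days → €318,000 × 3.1% × 209/366 = €5,629.2951
Elmhill Region, July 28 – December 31, 2016: 157 days → €318,000 × 3.2% × 157/366 = €4,365.1148
Total = €9,994.4098

€9,994.41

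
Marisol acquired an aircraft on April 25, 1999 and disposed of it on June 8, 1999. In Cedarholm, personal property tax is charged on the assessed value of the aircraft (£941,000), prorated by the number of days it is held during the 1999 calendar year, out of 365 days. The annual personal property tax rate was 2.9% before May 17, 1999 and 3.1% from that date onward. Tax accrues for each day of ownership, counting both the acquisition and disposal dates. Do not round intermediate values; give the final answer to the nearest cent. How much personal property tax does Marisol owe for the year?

April 25 – May 16, 1999: 22 days at 2.9% → £941,000 × 2.9% × 22/365 = £1,644.8164
May 17 – June 8, 1999: 23 days at 3.1% → £941,000 × 3.1% × 23/365 = £1,838.1726
Total = £3,482.9890

£3,482.99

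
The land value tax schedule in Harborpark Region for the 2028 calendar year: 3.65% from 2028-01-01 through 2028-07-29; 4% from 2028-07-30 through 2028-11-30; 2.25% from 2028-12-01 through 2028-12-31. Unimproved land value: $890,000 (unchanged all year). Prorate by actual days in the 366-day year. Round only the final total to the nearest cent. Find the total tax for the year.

$32,485.00

2028-01-01 to 2028-07-29: 211 days at 3.65% → $890,000 × 3.65% × 211/366 = $18,727.6913
2028-07-30 to 2028-11-30: 124 days at 4% → $890,000 × 4% × 124/366 = $12,061.2022
2028-12-01 to 2028-12-31: 31 days at 2.25% → $890,000 × 2.25% × 31/366 = $1,696.1066
Total = $32,485.0000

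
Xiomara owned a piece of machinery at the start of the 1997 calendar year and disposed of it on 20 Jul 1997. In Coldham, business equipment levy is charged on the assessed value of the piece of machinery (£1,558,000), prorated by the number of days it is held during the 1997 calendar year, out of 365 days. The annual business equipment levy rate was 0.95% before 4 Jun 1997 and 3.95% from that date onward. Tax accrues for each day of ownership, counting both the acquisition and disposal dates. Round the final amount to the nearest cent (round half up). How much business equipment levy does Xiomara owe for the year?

£14,169.26

1 Jan – 3 Jun 1997: 154 days at 0.95% → £1,558,000 × 0.95% × 154/365 = £6,244.8055
4 Jun – 20 Jul 1997: 47 days at 3.95% → £1,558,000 × 3.95% × 47/365 = £7,924.4575
Total = £14,169.2630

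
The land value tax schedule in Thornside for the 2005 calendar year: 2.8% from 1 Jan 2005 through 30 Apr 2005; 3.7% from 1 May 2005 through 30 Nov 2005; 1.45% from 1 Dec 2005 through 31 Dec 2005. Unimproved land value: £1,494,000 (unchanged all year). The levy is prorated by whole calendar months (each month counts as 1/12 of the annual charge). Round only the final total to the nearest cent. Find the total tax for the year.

1 Jan – 30 Apr 2005: 4 months at 2.8% → £1,494,000 × 2.8% × 4/12 = £13,944.0000
1 May – 30 Nov 2005: 7 months at 3.7% → £1,494,000 × 3.7% × 7/12 = £32,245.5000
1 Dec – 31 Dec 2005: 1 month at 1.45% → £1,494,000 × 1.45% × 1/12 = £1,805.2500
Total = £47,994.7500

£47,994.75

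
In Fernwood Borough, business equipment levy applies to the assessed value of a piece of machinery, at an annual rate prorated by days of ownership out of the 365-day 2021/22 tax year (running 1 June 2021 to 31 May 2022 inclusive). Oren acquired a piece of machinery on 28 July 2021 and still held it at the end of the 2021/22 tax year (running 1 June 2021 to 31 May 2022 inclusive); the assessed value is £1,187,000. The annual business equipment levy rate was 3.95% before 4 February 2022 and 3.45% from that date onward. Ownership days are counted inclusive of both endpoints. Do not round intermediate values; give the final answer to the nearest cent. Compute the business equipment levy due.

£37,662.05

28 July 2021 – 3 February 2022: 191 days at 3.95% → £1,187,000 × 3.95% × 191/365 = £24,535.1274
4 February – 31 May 2022: 117 days at 3.45% → £1,187,000 × 3.45% × 117/365 = £13,126.9192
Total = £37,662.0466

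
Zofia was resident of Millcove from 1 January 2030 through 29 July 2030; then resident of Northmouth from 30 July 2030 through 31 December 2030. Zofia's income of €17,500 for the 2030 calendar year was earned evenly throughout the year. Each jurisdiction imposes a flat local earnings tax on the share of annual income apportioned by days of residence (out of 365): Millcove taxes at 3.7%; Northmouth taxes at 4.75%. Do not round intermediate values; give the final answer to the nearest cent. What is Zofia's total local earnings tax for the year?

€725.53

Millcove, 1 January – 29 July 2030: 210 days → €17,500 × 3.7% × 210/365 = €372.5342
Northmouth, 30 July – 31 December 2030: 155 days → €17,500 × 4.75% × 155/365 = €352.9966
Total = €725.5308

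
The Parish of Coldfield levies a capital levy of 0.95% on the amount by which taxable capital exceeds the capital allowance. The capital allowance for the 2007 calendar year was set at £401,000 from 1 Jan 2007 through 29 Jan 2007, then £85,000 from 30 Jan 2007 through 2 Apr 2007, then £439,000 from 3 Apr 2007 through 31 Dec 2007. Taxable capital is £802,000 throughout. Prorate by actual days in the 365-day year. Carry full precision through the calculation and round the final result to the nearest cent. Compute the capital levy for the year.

1 Jan – 29 Jan 2007: 29 days, exemption £401,000 → (£802,000 − £401,000) × 0.95% × 29/365 = £302.6726
30 Jan – 2 Apr 2007: 63 days, exemption £85,000 → (£802,000 − £85,000) × 0.95% × 63/365 = £1,175.6836
3 Apr – 31 Dec 2007: 273 days, exemption £439,000 → (£802,000 − £439,000) × 0.95% × 273/365 = £2,579.2890
Total = £4,057.6452

£4,057.65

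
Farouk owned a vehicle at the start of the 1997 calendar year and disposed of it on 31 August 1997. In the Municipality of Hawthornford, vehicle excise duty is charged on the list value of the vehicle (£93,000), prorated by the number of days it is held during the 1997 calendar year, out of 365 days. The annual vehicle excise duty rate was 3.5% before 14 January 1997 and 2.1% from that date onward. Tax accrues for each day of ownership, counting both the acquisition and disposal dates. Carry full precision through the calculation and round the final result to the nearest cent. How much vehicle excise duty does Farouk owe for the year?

1 January – 13 January 1997: 13 days at 3.5% → £93,000 × 3.5% × 13/365 = £115.9315
14 January – 31 August 1997: 230 days at 2.1% → £93,000 × 2.1% × 230/365 = £1,230.6575
Total = £1,346.5890

£1,346.59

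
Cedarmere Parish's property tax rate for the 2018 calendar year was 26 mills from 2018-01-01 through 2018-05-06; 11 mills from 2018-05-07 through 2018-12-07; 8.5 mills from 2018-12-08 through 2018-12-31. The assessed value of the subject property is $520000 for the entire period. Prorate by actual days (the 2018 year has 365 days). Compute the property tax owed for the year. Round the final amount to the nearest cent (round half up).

$8327.12

2018-01-01 to 2018-05-06: 126 days at 26 mills → $520000 × 2.6% × 126/365 = $4667.1781
2018-05-07 to 2018-12-07: 215 days at 11 mills → $520000 × 1.1% × 215/365 = $3369.3151
2018-12-08 to 2018-12-31: 24 days at 8.5 mills → $520000 × 0.85% × 24/365 = $290.6301
Total = $8327.1233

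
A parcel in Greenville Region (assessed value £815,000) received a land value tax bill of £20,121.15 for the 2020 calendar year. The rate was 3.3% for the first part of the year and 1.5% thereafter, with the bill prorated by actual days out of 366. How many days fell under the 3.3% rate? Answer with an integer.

Let d = days at the first rate; then 366 − d days at the second rate.
£815,000 × [3.3%·d + 1.5%·(366−d)] / 366 = £20,121.15
Solving gives d = 197, so the new rate took effect on 16 Jul 2020.

197 days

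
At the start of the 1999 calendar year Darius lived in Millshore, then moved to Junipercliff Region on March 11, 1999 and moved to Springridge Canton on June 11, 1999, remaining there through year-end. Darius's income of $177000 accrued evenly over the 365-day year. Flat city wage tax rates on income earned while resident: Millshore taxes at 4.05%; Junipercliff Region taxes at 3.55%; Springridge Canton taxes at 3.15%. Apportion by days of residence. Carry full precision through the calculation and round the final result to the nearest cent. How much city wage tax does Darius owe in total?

Millshore, January 1 – March 10, 1999: 69 days → $177000 × 4.05% × 69/365 = $1355.1411
Junipercliff Region, March 11 – June 10, 1999: 92 days → $177000 × 3.55% × 92/365 = $1583.7863
Springridge Canton, June 11 – December 31, 1999: 204 days → $177000 × 3.15% × 204/365 = $3116.1699
Total = $6055.0973

$6055.10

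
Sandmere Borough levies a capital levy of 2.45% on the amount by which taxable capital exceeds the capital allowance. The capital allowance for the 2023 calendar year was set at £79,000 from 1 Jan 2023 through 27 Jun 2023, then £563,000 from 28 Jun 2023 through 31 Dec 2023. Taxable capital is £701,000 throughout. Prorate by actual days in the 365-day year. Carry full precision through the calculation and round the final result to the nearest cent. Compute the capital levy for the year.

1 Jan – 27 Jun 2023: 178 days, exemption £79,000 → (£701,000 − £79,000) × 2.45% × 178/365 = £7,431.6219
28 Jun – 31 Dec 2023: 187 days, exemption £563,000 → (£701,000 − £563,000) × 2.45% × 187/365 = £1,732.1836
Total = £9,163.8055

£9,163.81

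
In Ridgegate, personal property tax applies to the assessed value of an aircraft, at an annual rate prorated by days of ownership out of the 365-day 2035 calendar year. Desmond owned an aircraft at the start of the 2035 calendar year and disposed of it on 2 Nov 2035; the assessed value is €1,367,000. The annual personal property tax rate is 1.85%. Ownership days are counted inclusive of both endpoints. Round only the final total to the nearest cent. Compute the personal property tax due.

Days held (1 Jan – 2 Nov 2035): 306 out of 365
Tax = €1,367,000 × 1.85% × 306/365 = €21,201.6082

€21,201.61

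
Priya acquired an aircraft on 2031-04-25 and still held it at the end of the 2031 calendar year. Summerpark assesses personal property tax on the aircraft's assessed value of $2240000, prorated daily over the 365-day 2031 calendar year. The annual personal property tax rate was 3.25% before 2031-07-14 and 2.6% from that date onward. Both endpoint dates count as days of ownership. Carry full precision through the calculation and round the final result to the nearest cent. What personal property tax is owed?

2031-04-25 to 2031-07-13: 80 days at 3.25% → $2240000 × 3.25% × 80/365 = $15956.1644
2031-07-14 to 2031-12-31: 171 days at 2.6% → $2240000 × 2.6% × 171/365 = $27285.0411
Total = $43241.2055

$43241.21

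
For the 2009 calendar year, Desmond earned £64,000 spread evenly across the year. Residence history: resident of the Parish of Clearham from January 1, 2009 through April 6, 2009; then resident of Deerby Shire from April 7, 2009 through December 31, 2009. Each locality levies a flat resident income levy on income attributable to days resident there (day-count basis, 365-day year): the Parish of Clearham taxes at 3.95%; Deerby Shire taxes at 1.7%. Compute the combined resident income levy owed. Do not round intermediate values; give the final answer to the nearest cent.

£1,466.74

The Parish of Clearham, January 1 – April 6, 2009: 96 days → £64,000 × 3.95% × 96/365 = £664.8986
Deerby Shire, April 7 – December 31, 2009: 269 days → £64,000 × 1.7% × 269/365 = £801.8411
Total = £1,466.7397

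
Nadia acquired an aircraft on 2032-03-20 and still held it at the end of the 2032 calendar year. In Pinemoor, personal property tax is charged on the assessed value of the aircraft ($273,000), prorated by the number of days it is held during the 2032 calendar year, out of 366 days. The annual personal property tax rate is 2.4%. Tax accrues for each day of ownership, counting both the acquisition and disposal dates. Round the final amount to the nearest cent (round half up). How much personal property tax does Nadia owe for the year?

Days held (2032-03-20 to 2032-12-31): 287 out of 366
Tax = $273,000 × 2.4% × 287/366 = $5,137.7705

$5,137.77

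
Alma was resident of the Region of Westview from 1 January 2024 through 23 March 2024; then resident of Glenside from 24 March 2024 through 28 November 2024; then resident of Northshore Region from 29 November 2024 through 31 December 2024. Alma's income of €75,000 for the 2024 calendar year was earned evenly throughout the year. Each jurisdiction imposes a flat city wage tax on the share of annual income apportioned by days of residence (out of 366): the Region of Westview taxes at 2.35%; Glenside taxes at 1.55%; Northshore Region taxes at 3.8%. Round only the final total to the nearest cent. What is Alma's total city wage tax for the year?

The Region of Westview, 1 January – 23 March 2024: 83 days → €75,000 × 2.35% × 83/366 = €399.6926
Glenside, 24 March – 28 November 2024: 250 days → €75,000 × 1.55% × 250/366 = €794.0574
Northshore Region, 29 November – 31 December 2024: 33 days → €75,000 × 3.8% × 33/366 = €256.9672
Total = €1,450.7172

€1,450.72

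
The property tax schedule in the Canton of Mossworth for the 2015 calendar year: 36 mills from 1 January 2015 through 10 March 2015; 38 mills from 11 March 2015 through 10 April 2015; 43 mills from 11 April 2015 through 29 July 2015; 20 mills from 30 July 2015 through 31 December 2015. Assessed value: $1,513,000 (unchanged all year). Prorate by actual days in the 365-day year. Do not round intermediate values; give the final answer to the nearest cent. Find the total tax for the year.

$47,636.70

1 January – 10 March 2015: 69 days at 36 mills → $1,513,000 × 3.6% × 69/365 = $10,296.6904
11 March – 10 April 2015: 31 days at 38 mills → $1,513,000 × 3.8% × 31/365 = $4,883.0521
11 April – 29 July 2015: 110 days at 43 mills → $1,513,000 × 4.3% × 110/365 = $19,606.8219
30 July – 31 December 2015: 155 days at 20 mills → $1,513,000 × 2% × 155/365 = $12,850.1370
Total = $47,636.7014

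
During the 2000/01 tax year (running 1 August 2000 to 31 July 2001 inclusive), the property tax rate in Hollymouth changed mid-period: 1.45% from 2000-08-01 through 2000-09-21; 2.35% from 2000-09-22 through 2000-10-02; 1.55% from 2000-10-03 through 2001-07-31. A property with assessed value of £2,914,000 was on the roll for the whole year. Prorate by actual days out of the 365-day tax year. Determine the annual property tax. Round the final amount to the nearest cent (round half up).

£45,454.41

2000-08-01 to 2000-09-21: 52 days at 1.45% → £2,914,000 × 1.45% × 52/365 = £6,019.6055
2000-09-22 to 2000-10-02: 11 days at 2.35% → £2,914,000 × 2.35% × 11/365 = £2,063.7507
2000-10-03 to 2001-07-31: 302 days at 1.55% → £2,914,000 × 1.55% × 302/365 = £37,371.0521
Total = £45,454.4082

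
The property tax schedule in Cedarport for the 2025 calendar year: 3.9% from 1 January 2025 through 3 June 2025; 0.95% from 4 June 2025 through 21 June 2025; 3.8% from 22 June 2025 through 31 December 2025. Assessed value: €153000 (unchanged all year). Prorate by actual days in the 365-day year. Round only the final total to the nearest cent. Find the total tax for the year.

€5663.52

1 January – 3 June 2025: 154 days at 3.9% → €153000 × 3.9% × 154/365 = €2517.5836
4 June – 21 June 2025: 18 days at 0.95% → €153000 × 0.95% × 18/365 = €71.6795
22 June – 31 December 2025: 193 days at 3.8% → €153000 × 3.8% × 193/365 = €3074.2521
Total = €5663.5151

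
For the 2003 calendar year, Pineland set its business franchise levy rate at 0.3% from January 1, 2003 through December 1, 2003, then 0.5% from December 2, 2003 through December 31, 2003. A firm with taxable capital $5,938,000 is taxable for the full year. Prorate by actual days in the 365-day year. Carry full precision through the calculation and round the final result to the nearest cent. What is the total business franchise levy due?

January 1 – December 1, 2003: 335 days at 0.3% → $5,938,000 × 0.3% × 335/365 = $16,349.8356
December 2 – December 31, 2003: 30 days at 0.5% → $5,938,000 × 0.5% × 30/365 = $2,440.2740
Total = $18,790.1096

$18,790.11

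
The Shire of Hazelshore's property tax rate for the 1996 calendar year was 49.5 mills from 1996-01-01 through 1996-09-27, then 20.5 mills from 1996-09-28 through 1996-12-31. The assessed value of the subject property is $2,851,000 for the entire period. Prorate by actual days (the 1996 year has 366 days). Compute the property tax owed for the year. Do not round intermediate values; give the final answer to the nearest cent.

$119,664.10

1996-01-01 to 1996-09-27: 271 days at 49.5 mills → $2,851,000 × 4.95% × 271/366 = $104,493.8238
1996-09-28 to 1996-12-31: 95 days at 20.5 mills → $2,851,000 × 2.05% × 95/366 = $15,170.2801
Total = $119,664.1038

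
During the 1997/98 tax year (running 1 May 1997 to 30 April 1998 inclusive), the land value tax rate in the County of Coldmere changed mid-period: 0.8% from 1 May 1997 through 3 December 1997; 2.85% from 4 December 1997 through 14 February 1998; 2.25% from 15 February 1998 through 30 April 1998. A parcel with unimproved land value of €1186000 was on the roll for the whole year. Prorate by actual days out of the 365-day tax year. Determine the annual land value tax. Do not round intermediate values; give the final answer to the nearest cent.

€17884.23

1 May – 3 December 1997: 217 days at 0.8% → €1186000 × 0.8% × 217/365 = €5640.8110
4 December 1997 – 14 February 1998: 73 days at 2.85% → €1186000 × 2.85% × 73/365 = €6760.2000
15 February – 30 April 1998: 75 days at 2.25% → €1186000 × 2.25% × 75/365 = €5483.2192
Total = €17884.2301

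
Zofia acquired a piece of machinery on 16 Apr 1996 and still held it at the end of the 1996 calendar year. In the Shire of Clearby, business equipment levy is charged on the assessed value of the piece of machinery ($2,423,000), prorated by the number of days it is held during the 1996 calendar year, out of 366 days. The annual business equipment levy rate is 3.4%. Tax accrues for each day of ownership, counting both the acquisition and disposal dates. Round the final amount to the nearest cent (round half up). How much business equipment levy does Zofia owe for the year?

Days held (16 Apr – 31 Dec 1996): 260 out of 366
Tax = $2,423,000 × 3.4% × 260/366 = $58,522.7322

$58,522.73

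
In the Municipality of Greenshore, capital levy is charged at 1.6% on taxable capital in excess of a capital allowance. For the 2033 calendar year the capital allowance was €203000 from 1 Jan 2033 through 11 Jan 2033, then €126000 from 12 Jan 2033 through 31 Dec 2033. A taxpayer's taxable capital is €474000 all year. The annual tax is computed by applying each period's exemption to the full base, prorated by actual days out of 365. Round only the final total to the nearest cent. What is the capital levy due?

€5530.87

1 Jan – 11 Jan 2033: 11 days, exemption €203000 → (€474000 − €203000) × 1.6% × 11/365 = €130.6740
12 Jan – 31 Dec 2033: 354 days, exemption €126000 → (€474000 − €126000) × 1.6% × 354/365 = €5400.1973
Total = €5530.8712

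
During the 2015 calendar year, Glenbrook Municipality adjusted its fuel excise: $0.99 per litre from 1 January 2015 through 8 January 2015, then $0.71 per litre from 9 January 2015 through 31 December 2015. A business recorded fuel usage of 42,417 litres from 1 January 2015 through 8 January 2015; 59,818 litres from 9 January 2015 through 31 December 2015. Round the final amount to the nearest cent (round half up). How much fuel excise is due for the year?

1 January – 8 January 2015: 42,417 litres at $0.99/litre → $41,992.83
9 January – 31 December 2015: 59,818 litres at $0.71/litre → $42,470.78

$84,463.61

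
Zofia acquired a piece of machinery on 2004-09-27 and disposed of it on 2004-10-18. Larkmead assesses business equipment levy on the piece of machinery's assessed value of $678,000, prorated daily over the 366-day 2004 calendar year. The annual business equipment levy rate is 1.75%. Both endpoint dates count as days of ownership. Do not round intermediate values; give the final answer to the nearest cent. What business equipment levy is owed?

$713.20

Days held (2004-09-27 to 2004-10-18): 22 out of 366
Tax = $678,000 × 1.75% × 22/366 = $713.1967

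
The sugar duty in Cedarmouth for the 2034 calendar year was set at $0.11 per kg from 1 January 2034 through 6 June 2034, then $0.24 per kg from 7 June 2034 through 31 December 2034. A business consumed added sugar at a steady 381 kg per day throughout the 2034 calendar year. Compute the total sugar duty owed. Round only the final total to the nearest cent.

1 January – 6 June 2034: 157 days × 381 kg/day = 59,817 kg at $0.11/kg → $6,579.87
7 June – 31 December 2034: 208 days × 381 kg/day = 79,248 kg at $0.24/kg → $19,019.52

$25,599.39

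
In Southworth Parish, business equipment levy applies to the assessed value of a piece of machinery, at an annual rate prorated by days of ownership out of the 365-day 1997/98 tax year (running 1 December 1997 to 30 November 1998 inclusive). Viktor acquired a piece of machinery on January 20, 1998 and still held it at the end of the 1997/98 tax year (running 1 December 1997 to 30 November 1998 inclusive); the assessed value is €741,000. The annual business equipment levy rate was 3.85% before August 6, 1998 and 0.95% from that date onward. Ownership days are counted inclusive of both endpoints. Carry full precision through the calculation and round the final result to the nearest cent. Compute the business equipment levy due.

January 20 – August 5, 1998: 198 days at 3.85% → €741,000 × 3.85% × 198/365 = €15,475.7342
August 6 – November 30, 1998: 117 days at 0.95% → €741,000 × 0.95% × 117/365 = €2,256.4973
Total = €17,732.2315

€17,732.23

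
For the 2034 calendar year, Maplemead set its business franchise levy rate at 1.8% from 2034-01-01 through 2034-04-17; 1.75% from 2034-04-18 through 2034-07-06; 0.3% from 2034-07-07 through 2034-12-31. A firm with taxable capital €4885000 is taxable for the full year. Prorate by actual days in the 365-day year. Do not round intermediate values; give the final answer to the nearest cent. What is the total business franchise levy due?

€51660.55

2034-01-01 to 2034-04-17: 107 days at 1.8% → €4885000 × 1.8% × 107/365 = €25776.7397
2034-04-18 to 2034-07-06: 80 days at 1.75% → €4885000 × 1.75% × 80/365 = €18736.9863
2034-07-07 to 2034-12-31: 178 days at 0.3% → €4885000 × 0.3% × 178/365 = €7146.8219
Total = €51660.5479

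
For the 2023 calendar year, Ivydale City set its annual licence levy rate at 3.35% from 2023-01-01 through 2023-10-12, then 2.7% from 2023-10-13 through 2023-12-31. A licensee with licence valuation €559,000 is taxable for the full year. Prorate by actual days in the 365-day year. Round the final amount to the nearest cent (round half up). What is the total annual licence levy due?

2023-01-01 to 2023-10-12: 285 days at 3.35% → €559,000 × 3.35% × 285/365 = €14,622.0616
2023-10-13 to 2023-12-31: 80 days at 2.7% → €559,000 × 2.7% × 80/365 = €3,308.0548
Total = €17,930.1164

€17,930.12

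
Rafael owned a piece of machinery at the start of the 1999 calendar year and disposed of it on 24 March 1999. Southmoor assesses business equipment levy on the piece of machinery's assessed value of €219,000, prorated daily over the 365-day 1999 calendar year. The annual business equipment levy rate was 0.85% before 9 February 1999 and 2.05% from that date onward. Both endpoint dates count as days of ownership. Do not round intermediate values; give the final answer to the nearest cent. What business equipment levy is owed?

€740.10

1 January – 8 February 1999: 39 days at 0.85% → €219,000 × 0.85% × 39/365 = €198.9000
9 February – 24 March 1999: 44 days at 2.05% → €219,000 × 2.05% × 44/365 = €541.2000
Total = €740.1000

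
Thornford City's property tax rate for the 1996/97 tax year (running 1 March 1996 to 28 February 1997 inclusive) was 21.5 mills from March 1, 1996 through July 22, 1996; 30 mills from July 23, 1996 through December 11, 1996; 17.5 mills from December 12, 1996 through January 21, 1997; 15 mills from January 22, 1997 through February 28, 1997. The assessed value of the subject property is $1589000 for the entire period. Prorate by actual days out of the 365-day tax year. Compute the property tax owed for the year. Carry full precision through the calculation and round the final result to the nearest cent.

$37628.83

March 1 – July 22, 1996: 144 days at 21.5 mills → $1589000 × 2.15% × 144/365 = $13478.2027
July 23 – December 11, 1996: 142 days at 30 mills → $1589000 × 3% × 142/365 = $18545.5890
December 12, 1996 – January 21, 1997: 41 days at 17.5 mills → $1589000 × 1.75% × 41/365 = $3123.5822
January 22 – February 28, 1997: 38 days at 15 mills → $1589000 × 1.5% × 38/365 = $2481.4521
Total = $37628.8260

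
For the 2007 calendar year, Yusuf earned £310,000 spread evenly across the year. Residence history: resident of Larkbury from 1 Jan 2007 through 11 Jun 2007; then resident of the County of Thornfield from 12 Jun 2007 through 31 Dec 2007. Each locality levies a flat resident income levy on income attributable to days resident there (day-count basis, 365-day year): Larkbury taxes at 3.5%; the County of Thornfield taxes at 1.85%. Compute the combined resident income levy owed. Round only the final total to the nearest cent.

£8,005.22

Larkbury, 1 Jan – 11 Jun 2007: 162 days → £310,000 × 3.5% × 162/365 = £4,815.6164
The County of Thornfield, 12 Jun – 31 Dec 2007: 203 days → £310,000 × 1.85% × 203/365 = £3,189.6027
Total = £8,005.2192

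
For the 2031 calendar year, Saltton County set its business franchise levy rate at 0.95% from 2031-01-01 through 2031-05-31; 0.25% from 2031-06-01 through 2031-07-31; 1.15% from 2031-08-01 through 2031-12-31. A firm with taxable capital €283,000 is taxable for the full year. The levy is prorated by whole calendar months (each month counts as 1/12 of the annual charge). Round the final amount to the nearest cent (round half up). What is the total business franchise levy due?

2031-01-01 to 2031-05-31: 5 months at 0.95% → €283,000 × 0.95% × 5/12 = €1,120.2083
2031-06-01 to 2031-07-31: 2 months at 0.25% → €283,000 × 0.25% × 2/12 = €117.9167
2031-08-01 to 2031-12-31: 5 months at 1.15% → €283,000 × 1.15% × 5/12 = €1,356.0417
Total = €2,594.1667

€2,594.17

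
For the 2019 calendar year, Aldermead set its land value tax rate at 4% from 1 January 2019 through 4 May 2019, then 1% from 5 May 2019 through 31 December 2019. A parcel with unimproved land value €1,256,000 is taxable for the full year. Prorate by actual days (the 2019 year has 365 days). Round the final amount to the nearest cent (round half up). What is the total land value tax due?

€25,360.88

1 January – 4 May 2019: 124 days at 4% → €1,256,000 × 4% × 124/365 = €17,067.8356
5 May – 31 December 2019: 241 days at 1% → €1,256,000 × 1% × 241/365 = €8,293.0411
Total = €25,360.8767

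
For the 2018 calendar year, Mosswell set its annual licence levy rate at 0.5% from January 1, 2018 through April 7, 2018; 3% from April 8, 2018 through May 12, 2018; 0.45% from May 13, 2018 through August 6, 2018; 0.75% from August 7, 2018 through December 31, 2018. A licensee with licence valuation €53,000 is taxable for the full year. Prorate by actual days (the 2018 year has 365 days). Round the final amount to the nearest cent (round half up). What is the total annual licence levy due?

€439.17

January 1 – April 7, 2018: 97 days at 0.5% → €53,000 × 0.5% × 97/365 = €70.4247
April 8 – May 12, 2018: 35 days at 3% → €53,000 × 3% × 35/365 = €152.4658
May 13 – August 6, 2018: 86 days at 0.45% → €53,000 × 0.45% × 86/365 = €56.1945
August 7 – December 31, 2018: 147 days at 0.75% → €53,000 × 0.75% × 147/365 = €160.0890
Total = €439.1740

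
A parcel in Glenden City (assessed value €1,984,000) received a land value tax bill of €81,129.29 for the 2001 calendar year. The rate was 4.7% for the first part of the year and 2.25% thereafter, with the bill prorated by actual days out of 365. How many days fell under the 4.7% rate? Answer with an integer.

274 days

Let d = days at the first rate; then 365 − d days at the second rate.
€1,984,000 × [4.7%·d + 2.25%·(365−d)] / 365 = €81,129.29
Solving gives d = 274, so the new rate took effect on 2 Oct 2001.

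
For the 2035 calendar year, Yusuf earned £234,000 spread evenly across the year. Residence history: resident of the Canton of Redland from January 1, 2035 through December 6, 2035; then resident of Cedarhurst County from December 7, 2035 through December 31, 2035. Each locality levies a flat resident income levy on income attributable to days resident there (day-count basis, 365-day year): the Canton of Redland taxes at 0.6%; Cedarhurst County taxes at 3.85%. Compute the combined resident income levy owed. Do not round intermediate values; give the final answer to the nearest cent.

The Canton of Redland, January 1 – December 6, 2035: 340 days → £234,000 × 0.6% × 340/365 = £1,307.8356
Cedarhurst County, December 7 – December 31, 2035: 25 days → £234,000 × 3.85% × 25/365 = £617.0548
Total = £1,924.8904

£1,924.89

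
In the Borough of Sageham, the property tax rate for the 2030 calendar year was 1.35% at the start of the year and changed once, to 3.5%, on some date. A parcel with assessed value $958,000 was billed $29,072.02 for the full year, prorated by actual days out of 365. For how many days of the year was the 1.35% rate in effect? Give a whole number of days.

79 days

Let d = days at the first rate; then 365 − d days at the second rate.
$958,000 × [1.35%·d + 3.5%·(365−d)] / 365 = $29,072.02
Solving gives d = 79, so the new rate took effect on 21 Mar 2030.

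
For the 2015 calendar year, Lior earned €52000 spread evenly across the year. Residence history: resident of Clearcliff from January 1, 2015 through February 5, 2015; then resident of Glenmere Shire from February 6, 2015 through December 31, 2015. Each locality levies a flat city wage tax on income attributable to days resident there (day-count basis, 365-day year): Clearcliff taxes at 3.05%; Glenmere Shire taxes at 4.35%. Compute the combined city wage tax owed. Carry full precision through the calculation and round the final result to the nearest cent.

€2195.33

Clearcliff, January 1 – February 5, 2015: 36 days → €52000 × 3.05% × 36/365 = €156.4274
Glenmere Shire, February 6 – December 31, 2015: 329 days → €52000 × 4.35% × 329/365 = €2038.8986
Total = €2195.3260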